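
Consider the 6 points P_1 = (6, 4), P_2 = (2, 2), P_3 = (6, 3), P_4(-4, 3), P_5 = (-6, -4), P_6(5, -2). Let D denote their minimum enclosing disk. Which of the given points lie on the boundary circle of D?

P_1, P_5

The farthest pair is P_1–P_5 with squared distance 208. The circle on this segment as diameter has centre (0, 0) and r² = 208/4 = 52.
Check P_2: distance² to centre = 8 ≤ 52, so it lies inside.
All remaining points lie in this disk, and no smaller disk contains both endpoints, so this is the minimum enclosing circle.
The points at distance exactly r from the centre are P_1, P_5 — 2 points.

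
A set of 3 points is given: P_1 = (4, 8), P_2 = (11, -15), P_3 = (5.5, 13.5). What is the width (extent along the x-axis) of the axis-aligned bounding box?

max x = 11, min x = 4, so width = 7.

7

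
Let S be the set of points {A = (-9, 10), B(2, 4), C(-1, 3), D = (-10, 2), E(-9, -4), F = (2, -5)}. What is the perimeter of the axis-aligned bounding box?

Width = max x − min x = 2 − (-10) = 12.
Height = max y − min y = 10 − (-5) = 15.
Perimeter = 2(12 + 15) = 54.

54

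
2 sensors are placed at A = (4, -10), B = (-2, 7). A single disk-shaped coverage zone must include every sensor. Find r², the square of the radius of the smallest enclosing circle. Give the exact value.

81.25

The smallest circle enclosing two points has them as diameter endpoints.
Centre = midpoint = (1, -1.5); r² = |AB|²/4 = 325/4 = 81.25.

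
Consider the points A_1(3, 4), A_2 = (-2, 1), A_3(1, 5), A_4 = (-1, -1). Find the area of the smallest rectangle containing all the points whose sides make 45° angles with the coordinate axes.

18

In coordinates u = x + y, v = x − y the rectangle is axis-aligned; the map (x,y)→(u,v) scales areas by 2.
u-values: 7, -1, 6, -2; range = 7 − (-2) = 9.
v-values: -1, -3, -4, 0; range = 0 − (-4) = 4.
Area = (9 × 4) / 2 = 18.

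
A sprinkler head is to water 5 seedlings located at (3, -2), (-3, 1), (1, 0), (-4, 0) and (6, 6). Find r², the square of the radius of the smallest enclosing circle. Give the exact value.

34

A smallest enclosing disk is always determined by at most three of the input points on its boundary.
The farthest pair is (-4, 0)–(6, 6) with squared distance 136. The circle on this segment as diameter has centre (1, 3) and r² = 136/4 = 34.
Check (3, -2): distance² to centre = 29 ≤ 34, so it lies inside.
All remaining points lie in this disk, and no smaller disk contains both endpoints, so this is the minimum enclosing circle.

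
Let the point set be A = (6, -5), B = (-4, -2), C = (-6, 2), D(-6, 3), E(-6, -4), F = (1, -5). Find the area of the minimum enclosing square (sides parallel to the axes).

144

The bounding box has width 12 and height 8.
An axis-aligned square enclosing the set must have side ≥ max(width, height).
So the minimum side is max(12, 8) = 12.
Area = 12² = 144.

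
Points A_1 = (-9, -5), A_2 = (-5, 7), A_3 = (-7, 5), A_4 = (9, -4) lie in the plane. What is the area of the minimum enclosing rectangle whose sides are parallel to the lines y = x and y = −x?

237.5

In coordinates u = x + y, v = x − y the rectangle is axis-aligned; the map (x,y)→(u,v) scales areas by 2.
u-values: -14, 2, -2, 5; range = 5 − (-14) = 19.
v-values: -4, -12, -12, 13; range = 13 − (-12) = 25.
Area = (19 × 25) / 2 = 237.5.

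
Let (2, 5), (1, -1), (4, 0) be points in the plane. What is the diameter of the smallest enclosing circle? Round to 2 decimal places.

6.09

Call the three points A, B, C in the order given.
Side lengths²: AB² = 37, AC² = 29, BC² = 10.
Since AB² = 37 < 29 + 10 = 39, the triangle is acute, so the smallest enclosing circle is the circumcircle.
Circumcentre = (57/34, 67/34), r² = 5365/578.
Diameter = 2r = 2√(5365/578) ≈ 6.09.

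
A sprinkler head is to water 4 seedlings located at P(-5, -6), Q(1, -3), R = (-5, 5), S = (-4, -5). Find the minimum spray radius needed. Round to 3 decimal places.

A smallest enclosing disk is always determined by at most three of the input points on its boundary.
The minimum enclosing circle is determined by three boundary points: P, Q, R.
Their circumcentre is (-4, -0.5) with r² = 31.25.
The farthest remaining point S is at distance² 20.25 ≤ 31.25.
r = √(31.25) ≈ 5.590.

5.590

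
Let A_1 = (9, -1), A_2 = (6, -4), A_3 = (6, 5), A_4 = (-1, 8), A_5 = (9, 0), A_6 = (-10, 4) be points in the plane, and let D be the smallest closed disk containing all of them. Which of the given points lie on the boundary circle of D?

A_1, A_6

The farthest pair is A_1–A_6 with squared distance 386. The circle on this segment as diameter has centre (-0.5, 1.5) and r² = 386/4 = 96.5.
Check A_2: distance² to centre = 72.5 ≤ 96.5, so it lies inside.
All remaining points lie in this disk, and no smaller disk contains both endpoints, so this is the minimum enclosing circle.
The points at distance exactly r from the centre are A_1, A_6 — 2 points.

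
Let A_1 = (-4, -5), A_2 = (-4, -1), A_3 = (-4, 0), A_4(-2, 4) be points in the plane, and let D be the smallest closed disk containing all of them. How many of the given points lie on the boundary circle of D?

The farthest pair is A_1–A_4 with squared distance 85. The circle on this segment as diameter has centre (-3, -0.5) and r² = 85/4 = 21.25.
Check A_2: distance² to centre = 1.25 ≤ 21.25, so it lies inside.
All remaining points lie in this disk, and no smaller disk contains both endpoints, so this is the minimum enclosing circle.
The points at distance exactly r from the centre are A_1, A_4 — 2 points.

2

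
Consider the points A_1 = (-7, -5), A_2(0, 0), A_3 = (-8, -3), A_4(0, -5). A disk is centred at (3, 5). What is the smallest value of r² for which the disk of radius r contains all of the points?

200

The required radius is the distance from (3, 5) to the farthest point.
Squared distances: 200, 34, 185, 109.
Maximum is 200, attained at A_1.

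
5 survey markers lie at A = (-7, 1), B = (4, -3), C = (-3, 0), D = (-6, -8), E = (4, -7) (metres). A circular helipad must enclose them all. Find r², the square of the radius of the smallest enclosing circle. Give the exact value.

The minimum enclosing circle of a finite set is fixed by two of the points (as a diameter) or three (as a circumcircle).
The farthest pair is A–E with squared distance 185. The circle on this segment as diameter has centre (-1.5, -3) and r² = 185/4 = 46.25.
Check B: distance² to centre = 30.25 ≤ 46.25, so it lies inside.
All remaining points lie in this disk, and no smaller disk contains both endpoints, so this is the minimum enclosing circle.

46.25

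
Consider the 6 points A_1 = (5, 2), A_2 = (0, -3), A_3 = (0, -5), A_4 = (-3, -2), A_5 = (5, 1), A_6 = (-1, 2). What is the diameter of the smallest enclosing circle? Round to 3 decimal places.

9.068

By Welzl's lemma the MEC is supported by two points (diametrically opposite) or three points (on a circumcircle).
The minimum enclosing circle is determined by three boundary points: A_1, A_3, A_4.
Their circumcentre is (4/3, -2/3) with r² = 185/9.
The farthest remaining point A_5 is at distance² 146/9 ≤ 185/9.
Diameter = 2r = 2√(185/9) ≈ 9.068.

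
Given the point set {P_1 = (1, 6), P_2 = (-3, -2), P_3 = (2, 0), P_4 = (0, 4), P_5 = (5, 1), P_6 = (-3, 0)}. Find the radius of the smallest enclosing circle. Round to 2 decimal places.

The minimum enclosing circle of a finite set is fixed by two of the points (as a diameter) or three (as a circumcircle).
The minimum enclosing circle is determined by three boundary points: P_1, P_2, P_5.
Their circumcentre is (4/13, 35/26) with r² = 14965/676.
The farthest remaining point P_6 is at distance² 8621/676 ≤ 14965/676.
r = √(14965/676) ≈ 4.71.

4.71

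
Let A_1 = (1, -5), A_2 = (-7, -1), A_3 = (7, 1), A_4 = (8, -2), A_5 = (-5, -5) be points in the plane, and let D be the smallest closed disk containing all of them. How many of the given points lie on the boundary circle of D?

2

A smallest enclosing disk is always determined by at most three of the input points on its boundary.
The farthest pair is A_2–A_4 with squared distance 226. The circle on this segment as diameter has centre (0.5, -1.5) and r² = 226/4 = 56.5.
Check A_1: distance² to centre = 12.5 ≤ 56.5, so it lies inside.
All remaining points lie in this disk, and no smaller disk contains both endpoints, so this is the minimum enclosing circle.
The points at distance exactly r from the centre are A_2, A_4 — 2 points.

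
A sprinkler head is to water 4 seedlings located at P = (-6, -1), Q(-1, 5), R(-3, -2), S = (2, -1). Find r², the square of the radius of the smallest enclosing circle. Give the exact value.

The minimum enclosing circle of a finite set is fixed by two of the points (as a diameter) or three (as a circumcircle).
The minimum enclosing circle is determined by three boundary points: P, Q, S.
Their circumcentre is (-2, 0.75) with r² = 19.0625.
The farthest remaining point R is at distance² 8.5625 ≤ 19.0625.

19.0625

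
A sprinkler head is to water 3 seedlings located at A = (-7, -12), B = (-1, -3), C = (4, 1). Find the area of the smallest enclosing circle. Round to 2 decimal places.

227.77

Side lengths²: AB² = 117, AC² = 290, BC² = 41.
Since AC² = 290 ≥ 117 + 41 = 158, the angle opposite AC is not acute, so the smallest enclosing circle has AC as diameter.
Centre = midpoint of AC = (-1.5, -5.5), r² = 290/4 = 72.5.
Area = π·r² = π·72.5 ≈ 227.77.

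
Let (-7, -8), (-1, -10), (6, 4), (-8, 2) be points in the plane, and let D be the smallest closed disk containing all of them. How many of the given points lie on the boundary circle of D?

2

The farthest pair is (-7, -8)–(6, 4) with squared distance 313. The circle on this segment as diameter has centre (-0.5, -2) and r² = 313/4 = 78.25.
Check (-1, -10): distance² to centre = 64.25 ≤ 78.25, so it lies inside.
All remaining points lie in this disk, and no smaller disk contains both endpoints, so this is the minimum enclosing circle.
The points at distance exactly r from the centre are (-7, -8), (6, 4) — 2 points.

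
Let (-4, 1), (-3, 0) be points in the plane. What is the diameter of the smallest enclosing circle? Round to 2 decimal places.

1.41

The smallest circle enclosing two points has them as diameter endpoints.
Centre = midpoint = (-3.5, 0.5); r² = |(-4, 1)−(-3, 0)|²/4 = 2/4 = 0.5.
Diameter = 2r = 2√(0.5) ≈ 1.41.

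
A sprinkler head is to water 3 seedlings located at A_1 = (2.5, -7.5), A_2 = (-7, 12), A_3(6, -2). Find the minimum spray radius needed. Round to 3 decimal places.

Side lengths²: A_1A_2² = 470.5, A_1A_3² = 42.5, A_2A_3² = 365.
Since A_1A_2² = 470.5 ≥ 365 + 42.5 = 407.5, the angle opposite A_1A_2 is not acute, so the smallest enclosing circle has A_1A_2 as diameter.
Centre = midpoint of A_1A_2 = (-2.25, 2.25), r² = 470.5/4 = 117.625.
r = √(117.625) ≈ 10.846.

10.846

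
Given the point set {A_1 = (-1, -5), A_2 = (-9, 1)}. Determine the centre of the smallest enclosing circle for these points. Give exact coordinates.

The smallest circle enclosing two points has them as diameter endpoints.
Centre = midpoint = (-5, -2); r² = |A_1A_2|²/4 = 100/4 = 25.
Centre = (-5, -2).

(-5, -2)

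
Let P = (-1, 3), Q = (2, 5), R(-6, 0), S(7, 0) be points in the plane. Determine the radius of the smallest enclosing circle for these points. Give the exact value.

6.5

A smallest enclosing disk is always determined by at most three of the input points on its boundary.
The farthest pair is R–S with squared distance 169. The circle on this segment as diameter has centre (0.5, 0) and r² = 169/4 = 42.25.
Check P: distance² to centre = 11.25 ≤ 42.25, so it lies inside.
All remaining points lie in this disk, and no smaller disk contains both endpoints, so this is the minimum enclosing circle.
r = √(42.25) = 6.5.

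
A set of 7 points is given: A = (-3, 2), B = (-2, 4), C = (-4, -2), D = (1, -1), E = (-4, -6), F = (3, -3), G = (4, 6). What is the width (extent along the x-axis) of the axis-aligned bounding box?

max x = 4, min x = -4, so width = 8.

8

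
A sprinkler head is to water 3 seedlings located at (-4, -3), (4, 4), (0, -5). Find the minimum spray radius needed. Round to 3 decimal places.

Call the three points A, B, C in the order given.
Side lengths²: AB² = 113, AC² = 20, BC² = 97.
Since AB² = 113 < 97 + 20 = 117, the triangle is acute, so the smallest enclosing circle is the circumcircle.
Circumcentre = (7/44, 7/22), r² = 54805/1936.
r = √(54805/1936) ≈ 5.321.

5.321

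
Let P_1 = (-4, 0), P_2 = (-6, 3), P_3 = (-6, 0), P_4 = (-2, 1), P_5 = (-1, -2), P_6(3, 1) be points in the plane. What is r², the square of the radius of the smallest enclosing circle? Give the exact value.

The minimum enclosing circle is determined by three boundary points: P_2, P_3, P_6.
Their circumcentre is (-29/18, 1.5) with r² = 3485/162.
The farthest remaining point P_5 is at distance² 2045/162 ≤ 3485/162.

3485/162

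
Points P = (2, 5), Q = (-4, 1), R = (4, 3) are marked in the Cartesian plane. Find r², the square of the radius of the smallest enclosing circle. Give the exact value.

Side lengths²: PQ² = 52, PR² = 8, QR² = 68.
Since QR² = 68 ≥ 52 + 8 = 60, the angle opposite QR is not acute, so the smallest enclosing circle has QR as diameter.
Centre = midpoint of QR = (0, 2), r² = 68/4 = 17.

17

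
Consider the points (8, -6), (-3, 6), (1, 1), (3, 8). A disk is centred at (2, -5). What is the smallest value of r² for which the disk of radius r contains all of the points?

170

The required radius is the distance from (2, -5) to the farthest point.
Squared distances: 37, 146, 37, 170.
Maximum is 170, attained at (3, 8).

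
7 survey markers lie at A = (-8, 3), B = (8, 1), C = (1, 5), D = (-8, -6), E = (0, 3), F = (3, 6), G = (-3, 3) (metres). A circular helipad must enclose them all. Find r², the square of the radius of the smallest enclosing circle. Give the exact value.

The minimum enclosing circle is determined by three boundary points: A, B, D.
Their circumcentre is (-0.4375, -1.5) with r² = 77.44140625.
The farthest remaining point F is at distance² 68.06640625 ≤ 77.44140625.

77.44140625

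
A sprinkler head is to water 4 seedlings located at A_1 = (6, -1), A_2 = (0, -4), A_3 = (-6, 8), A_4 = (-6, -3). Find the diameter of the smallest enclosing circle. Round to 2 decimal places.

15.21

The minimum enclosing circle of a finite set is fixed by two of the points (as a diameter) or three (as a circumcircle).
The minimum enclosing circle is determined by three boundary points: A_1, A_3, A_4.
Their circumcentre is (-0.75, 2.5) with r² = 57.8125.
The farthest remaining point A_2 is at distance² 42.8125 ≤ 57.8125.
Diameter = 2r = 2√(57.8125) ≈ 15.21.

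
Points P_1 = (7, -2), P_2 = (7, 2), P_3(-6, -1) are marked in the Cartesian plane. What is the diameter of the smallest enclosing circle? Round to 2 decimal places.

13.38

Side lengths²: P_1P_2² = 16, P_1P_3² = 170, P_2P_3² = 178.
Since P_2P_3² = 178 < 170 + 16 = 186, the triangle is acute, so the smallest enclosing circle is the circumcircle.
Circumcentre = (8/13, 0), r² = 7565/169.
Diameter = 2r = 2√(7565/169) ≈ 13.38.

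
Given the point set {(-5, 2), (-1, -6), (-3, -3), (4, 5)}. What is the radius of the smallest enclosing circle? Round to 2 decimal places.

6.10

By Welzl's lemma the MEC is supported by two points (diametrically opposite) or three points (on a circumcircle).
The minimum enclosing circle is determined by three boundary points: (-5, 2), (-1, -6), (4, 5).
Their circumcentre is (5/7, -1/7) with r² = 1825/49.
The farthest remaining point (-3, -3) is at distance² 1076/49 ≤ 1825/49.
r = √(1825/49) ≈ 6.10.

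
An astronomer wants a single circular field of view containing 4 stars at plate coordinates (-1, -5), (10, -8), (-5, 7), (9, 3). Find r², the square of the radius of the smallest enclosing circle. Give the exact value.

The minimum enclosing circle of a finite set is fixed by two of the points (as a diameter) or three (as a circumcircle).
The farthest pair is (10, -8)–(-5, 7) with squared distance 450. The circle on this segment as diameter has centre (2.5, -0.5) and r² = 450/4 = 112.5.
Check (-1, -5): distance² to centre = 32.5 ≤ 112.5, so it lies inside.
All remaining points lie in this disk, and no smaller disk contains both endpoints, so this is the minimum enclosing circle.

112.5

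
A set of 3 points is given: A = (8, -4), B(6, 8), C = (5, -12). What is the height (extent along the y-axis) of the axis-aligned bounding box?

20

max y = 8, min y = -12, so height = 20.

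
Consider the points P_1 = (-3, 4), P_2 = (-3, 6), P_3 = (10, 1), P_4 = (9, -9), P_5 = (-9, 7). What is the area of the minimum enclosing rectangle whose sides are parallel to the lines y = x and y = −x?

221

In coordinates u = x + y, v = x − y the rectangle is axis-aligned; the map (x,y)→(u,v) scales areas by 2.
u-values: 1, 3, 11, 0, -2; range = 11 − (-2) = 13.
v-values: -7, -9, 9, 18, -16; range = 18 − (-16) = 34.
Area = (13 × 34) / 2 = 221.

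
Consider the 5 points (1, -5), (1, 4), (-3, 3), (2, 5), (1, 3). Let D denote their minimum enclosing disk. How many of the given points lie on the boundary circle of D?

The minimum enclosing circle of a finite set is fixed by two of the points (as a diameter) or three (as a circumcircle).
The minimum enclosing circle is determined by three boundary points: (1, -5), (-3, 3), (2, 5).
Their circumcentre is (13/12, 1/24) with r² = 14645/576.
The farthest remaining point (1, 4) is at distance² 9029/576 ≤ 14645/576.
The points at distance exactly r from the centre are (1, -5), (-3, 3), (2, 5) — 3 points.

3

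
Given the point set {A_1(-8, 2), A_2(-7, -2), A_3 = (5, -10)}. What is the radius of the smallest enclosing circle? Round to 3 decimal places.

8.846

Side lengths²: A_1A_2² = 17, A_1A_3² = 313, A_2A_3² = 208.
Since A_1A_3² = 313 ≥ 208 + 17 = 225, the angle opposite A_1A_3 is not acute, so the smallest enclosing circle has A_1A_3 as diameter.
Centre = midpoint of A_1A_3 = (-1.5, -4), r² = 313/4 = 78.25.
r = √(78.25) ≈ 8.846.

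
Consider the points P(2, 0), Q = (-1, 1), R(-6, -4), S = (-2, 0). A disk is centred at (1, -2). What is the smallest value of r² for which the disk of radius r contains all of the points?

53

The required radius is the distance from (1, -2) to the farthest point.
Squared distances: 5, 13, 53, 13.
Maximum is 53, attained at R.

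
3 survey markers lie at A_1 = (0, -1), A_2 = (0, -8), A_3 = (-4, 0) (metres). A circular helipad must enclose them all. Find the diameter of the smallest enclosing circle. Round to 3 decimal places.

Side lengths²: A_1A_2² = 49, A_1A_3² = 17, A_2A_3² = 80.
Since A_2A_3² = 80 ≥ 49 + 17 = 66, the angle opposite A_2A_3 is not acute, so the smallest enclosing circle has A_2A_3 as diameter.
Centre = midpoint of A_2A_3 = (-2, -4), r² = 80/4 = 20.
Diameter = 2r = 2√20 ≈ 8.944.

8.944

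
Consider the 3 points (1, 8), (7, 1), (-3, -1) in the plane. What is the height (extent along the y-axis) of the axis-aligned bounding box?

9

max y = 8, min y = -1, so height = 9.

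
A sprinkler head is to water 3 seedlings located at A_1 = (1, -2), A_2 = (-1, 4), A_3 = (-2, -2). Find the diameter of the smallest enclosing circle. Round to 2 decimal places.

6.41

Side lengths²: A_1A_2² = 40, A_1A_3² = 9, A_2A_3² = 37.
Since A_1A_2² = 40 < 37 + 9 = 46, the triangle is acute, so the smallest enclosing circle is the circumcircle.
Circumcentre = (-0.5, 5/6), r² = 185/18.
Diameter = 2r = 2√(185/18) ≈ 6.41.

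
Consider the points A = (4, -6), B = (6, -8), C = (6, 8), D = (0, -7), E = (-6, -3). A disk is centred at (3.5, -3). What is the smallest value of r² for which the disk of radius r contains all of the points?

127.25

The required radius is the distance from (3.5, -3) to the farthest point.
Squared distances: 9.25, 31.25, 127.25, 28.25, 90.25.
Maximum is 127.25, attained at C.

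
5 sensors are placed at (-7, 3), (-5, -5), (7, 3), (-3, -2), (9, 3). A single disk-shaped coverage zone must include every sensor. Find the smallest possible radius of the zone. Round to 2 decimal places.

The minimum enclosing circle is determined by three boundary points: (-7, 3), (-5, -5), (9, 3).
Their circumcentre is (1, 0.75) with r² = 69.0625.
The farthest remaining point (7, 3) is at distance² 41.0625 ≤ 69.0625.
r = √(69.0625) ≈ 8.31.

8.31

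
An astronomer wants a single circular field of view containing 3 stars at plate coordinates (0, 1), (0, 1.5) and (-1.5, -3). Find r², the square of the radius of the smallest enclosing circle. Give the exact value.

5.625

Call the three points A, B, C in the order given.
Side lengths²: AB² = 0.25, AC² = 18.25, BC² = 22.5.
Since BC² = 22.5 ≥ 18.25 + 0.25 = 18.5, the angle opposite BC is not acute, so the smallest enclosing circle has BC as diameter.
Centre = midpoint of BC = (-0.75, -0.75), r² = 22.5/4 = 5.625.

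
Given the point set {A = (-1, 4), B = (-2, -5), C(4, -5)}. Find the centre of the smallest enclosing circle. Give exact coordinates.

Side lengths²: AB² = 82, AC² = 106, BC² = 36.
Since AC² = 106 < 82 + 36 = 118, the triangle is acute, so the smallest enclosing circle is the circumcircle.
Circumcentre = (1, -7/9), r² = 2173/81.
Centre = (1, -7/9).

(1, -7/9)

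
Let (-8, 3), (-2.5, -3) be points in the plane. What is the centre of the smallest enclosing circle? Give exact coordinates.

The smallest circle enclosing two points has them as diameter endpoints.
Centre = midpoint = (-5.25, 0); r² = |(-8, 3)−(-2.5, -3)|²/4 = 66.25/4 = 16.5625.
Centre = (-5.25, 0).

(-5.25, 0)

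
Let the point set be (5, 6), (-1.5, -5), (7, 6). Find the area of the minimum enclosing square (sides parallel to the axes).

121

The bounding box has width 8.5 and height 11.
An axis-aligned square enclosing the set must have side ≥ max(width, height).
So the minimum side is max(8.5, 11) = 11.
Area = 11² = 121.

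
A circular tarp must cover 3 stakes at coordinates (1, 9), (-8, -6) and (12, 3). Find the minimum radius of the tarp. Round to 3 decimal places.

10.966

Call the three points A, B, C in the order given.
Side lengths²: AB² = 306, AC² = 157, BC² = 481.
Since BC² = 481 ≥ 306 + 157 = 463, the angle opposite BC is not acute, so the smallest enclosing circle has BC as diameter.
Centre = midpoint of BC = (2, -1.5), r² = 481/4 = 120.25.
r = √(120.25) ≈ 10.966.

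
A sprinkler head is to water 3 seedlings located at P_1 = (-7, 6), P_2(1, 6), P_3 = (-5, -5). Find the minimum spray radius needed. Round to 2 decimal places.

6.37

Side lengths²: P_1P_2² = 64, P_1P_3² = 125, P_2P_3² = 157.
Since P_2P_3² = 157 < 125 + 64 = 189, the triangle is acute, so the smallest enclosing circle is the circumcircle.
Circumcentre = (-3, 23/22), r² = 19625/484.
r = √(19625/484) ≈ 6.37.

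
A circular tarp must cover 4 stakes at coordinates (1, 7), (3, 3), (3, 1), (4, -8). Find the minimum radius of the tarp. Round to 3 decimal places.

7.649

A smallest enclosing disk is always determined by at most three of the input points on its boundary.
The farthest pair is (1, 7)–(4, -8) with squared distance 234. The circle on this segment as diameter has centre (2.5, -0.5) and r² = 234/4 = 58.5.
Check (3, 3): distance² to centre = 12.5 ≤ 58.5, so it lies inside.
All remaining points lie in this disk, and no smaller disk contains both endpoints, so this is the minimum enclosing circle.
r = √(58.5) ≈ 7.649.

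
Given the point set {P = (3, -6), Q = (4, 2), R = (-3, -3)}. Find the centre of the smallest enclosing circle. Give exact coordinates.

(47/34, -59/34)

Side lengths²: PQ² = 65, PR² = 45, QR² = 74.
Since QR² = 74 < 65 + 45 = 110, the triangle is acute, so the smallest enclosing circle is the circumcircle.
Circumcentre = (47/34, -59/34), r² = 12025/578.
Centre = (47/34, -59/34).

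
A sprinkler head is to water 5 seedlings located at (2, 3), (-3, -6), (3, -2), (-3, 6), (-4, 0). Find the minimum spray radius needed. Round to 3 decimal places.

A smallest enclosing disk is always determined by at most three of the input points on its boundary.
The minimum enclosing circle is determined by three boundary points: (-3, -6), (3, -2), (-3, 6).
Their circumcentre is (-8/3, 0) with r² = 325/9.
The farthest remaining point (2, 3) is at distance² 277/9 ≤ 325/9.
r = √(325/9) ≈ 6.009.

6.009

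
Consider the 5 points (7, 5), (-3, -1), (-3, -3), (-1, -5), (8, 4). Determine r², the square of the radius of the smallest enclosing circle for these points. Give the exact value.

42.5

The minimum enclosing circle of a finite set is fixed by two of the points (as a diameter) or three (as a circumcircle).
The farthest pair is (-3, -3)–(8, 4) with squared distance 170. The circle on this segment as diameter has centre (2.5, 0.5) and r² = 170/4 = 42.5.
Check (7, 5): distance² to centre = 40.5 ≤ 42.5, so it lies inside.
All remaining points lie in this disk, and no smaller disk contains both endpoints, so this is the minimum enclosing circle.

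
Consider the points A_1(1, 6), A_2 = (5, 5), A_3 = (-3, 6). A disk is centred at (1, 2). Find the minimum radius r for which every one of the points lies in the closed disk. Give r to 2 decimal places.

5.66

The required radius is the distance from (1, 2) to the farthest point.
Squared distances: 16, 25, 32.
Maximum is 32, attained at A_3.
r = √32 ≈ 5.66.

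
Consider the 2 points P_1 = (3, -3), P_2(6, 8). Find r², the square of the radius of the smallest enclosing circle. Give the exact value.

The smallest circle enclosing two points has them as diameter endpoints.
Centre = midpoint = (4.5, 2.5); r² = |P_1P_2|²/4 = 130/4 = 32.5.

32.5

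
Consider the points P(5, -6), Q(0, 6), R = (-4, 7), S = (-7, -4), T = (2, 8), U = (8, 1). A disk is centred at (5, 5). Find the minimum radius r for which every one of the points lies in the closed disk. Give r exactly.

15

The required radius is the distance from (5, 5) to the farthest point.
Squared distances: 121, 26, 85, 225, 18, 25.
Maximum is 225, attained at S.
r = √225 = 15.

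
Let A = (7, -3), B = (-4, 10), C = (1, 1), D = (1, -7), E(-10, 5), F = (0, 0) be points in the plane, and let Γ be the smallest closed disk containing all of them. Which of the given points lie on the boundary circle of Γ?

A, E

A smallest enclosing disk is always determined by at most three of the input points on its boundary.
The farthest pair is A–E with squared distance 353. The circle on this segment as diameter has centre (-1.5, 1) and r² = 353/4 = 88.25.
Check B: distance² to centre = 87.25 ≤ 88.25, so it lies inside.
All remaining points lie in this disk, and no smaller disk contains both endpoints, so this is the minimum enclosing circle.
The points at distance exactly r from the centre are A, E — 2 points.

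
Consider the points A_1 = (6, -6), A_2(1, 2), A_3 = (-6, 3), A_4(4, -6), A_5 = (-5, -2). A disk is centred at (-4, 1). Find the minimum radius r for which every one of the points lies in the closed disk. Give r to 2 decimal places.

The required radius is the distance from (-4, 1) to the farthest point.
Squared distances: 149, 26, 8, 113, 10.
Maximum is 149, attained at A_1.
r = √149 ≈ 12.21.

12.21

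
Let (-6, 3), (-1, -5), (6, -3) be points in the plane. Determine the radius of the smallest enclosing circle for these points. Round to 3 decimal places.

6.708

Call the three points A, B, C in the order given.
Side lengths²: AB² = 89, AC² = 180, BC² = 53.
Since AC² = 180 ≥ 89 + 53 = 142, the angle opposite AC is not acute, so the smallest enclosing circle has AC as diameter.
Centre = midpoint of AC = (0, 0), r² = 180/4 = 45.
r = √45 ≈ 6.708.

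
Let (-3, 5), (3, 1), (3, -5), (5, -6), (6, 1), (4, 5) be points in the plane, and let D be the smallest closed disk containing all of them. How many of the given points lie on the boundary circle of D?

By Welzl's lemma the MEC is supported by two points (diametrically opposite) or three points (on a circumcircle).
The farthest pair is (-3, 5)–(5, -6) with squared distance 185. The circle on this segment as diameter has centre (1, -0.5) and r² = 185/4 = 46.25.
Check (3, 1): distance² to centre = 6.25 ≤ 46.25, so it lies inside.
All remaining points lie in this disk, and no smaller disk contains both endpoints, so this is the minimum enclosing circle.
The points at distance exactly r from the centre are (-3, 5), (5, -6) — 2 points.

2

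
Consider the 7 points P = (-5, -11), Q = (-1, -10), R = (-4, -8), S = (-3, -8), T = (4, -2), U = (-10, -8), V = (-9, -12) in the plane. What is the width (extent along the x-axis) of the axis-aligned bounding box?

max x = 4, min x = -10, so width = 14.

14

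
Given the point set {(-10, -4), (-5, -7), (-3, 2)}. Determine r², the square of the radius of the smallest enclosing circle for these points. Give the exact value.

Call the three points A, B, C in the order given.
Side lengths²: AB² = 34, AC² = 85, BC² = 85.
Since BC² = 85 < 85 + 34 = 119, the triangle is acute, so the smallest enclosing circle is the circumcircle.
Circumcentre = (-5.5, -13/6), r² = 425/18.

425/18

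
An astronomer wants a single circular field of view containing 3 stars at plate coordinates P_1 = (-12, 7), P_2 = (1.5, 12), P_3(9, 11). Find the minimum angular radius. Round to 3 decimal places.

10.689

Side lengths²: P_1P_2² = 207.25, P_1P_3² = 457, P_2P_3² = 57.25.
Since P_1P_3² = 457 ≥ 207.25 + 57.25 = 264.5, the angle opposite P_1P_3 is not acute, so the smallest enclosing circle has P_1P_3 as diameter.
Centre = midpoint of P_1P_3 = (-1.5, 9), r² = 457/4 = 114.25.
r = √(114.25) ≈ 10.689.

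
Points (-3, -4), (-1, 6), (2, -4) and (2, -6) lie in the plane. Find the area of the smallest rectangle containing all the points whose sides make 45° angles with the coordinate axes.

90

In coordinates u = x + y, v = x − y the rectangle is axis-aligned; the map (x,y)→(u,v) scales areas by 2.
u-values: -7, 5, -2, -4; range = 5 − (-7) = 12.
v-values: 1, -7, 6, 8; range = 8 − (-7) = 15.
Area = (12 × 15) / 2 = 90.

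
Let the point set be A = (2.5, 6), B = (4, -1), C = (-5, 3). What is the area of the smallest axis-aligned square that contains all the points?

The bounding box has width 9 and height 7.
An axis-aligned square enclosing the set must have side ≥ max(width, height).
So the minimum side is max(9, 7) = 9.
Area = 9² = 81.

81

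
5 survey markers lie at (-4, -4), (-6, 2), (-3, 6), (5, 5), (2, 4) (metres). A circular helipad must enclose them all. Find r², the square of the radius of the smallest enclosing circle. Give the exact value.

40.625

A smallest enclosing disk is always determined by at most three of the input points on its boundary.
The minimum enclosing circle is determined by three boundary points: (-4, -4), (-6, 2), (5, 5).
Their circumcentre is (0.25, 0.75) with r² = 40.625.
The farthest remaining point (-3, 6) is at distance² 38.125 ≤ 40.625.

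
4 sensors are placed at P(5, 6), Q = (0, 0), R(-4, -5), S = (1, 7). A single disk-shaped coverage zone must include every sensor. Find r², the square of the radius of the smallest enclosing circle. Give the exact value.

50.5

By Welzl's lemma the MEC is supported by two points (diametrically opposite) or three points (on a circumcircle).
The farthest pair is P–R with squared distance 202. The circle on this segment as diameter has centre (0.5, 0.5) and r² = 202/4 = 50.5.
Check Q: distance² to centre = 0.5 ≤ 50.5, so it lies inside.
All remaining points lie in this disk, and no smaller disk contains both endpoints, so this is the minimum enclosing circle.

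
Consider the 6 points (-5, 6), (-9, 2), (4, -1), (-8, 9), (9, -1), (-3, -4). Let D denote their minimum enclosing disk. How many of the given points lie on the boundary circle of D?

2

The minimum enclosing circle of a finite set is fixed by two of the points (as a diameter) or three (as a circumcircle).
The farthest pair is (-8, 9)–(9, -1) with squared distance 389. The circle on this segment as diameter has centre (0.5, 4) and r² = 389/4 = 97.25.
Check (-5, 6): distance² to centre = 34.25 ≤ 97.25, so it lies inside.
All remaining points lie in this disk, and no smaller disk contains both endpoints, so this is the minimum enclosing circle.
The points at distance exactly r from the centre are (-8, 9), (9, -1) — 2 points.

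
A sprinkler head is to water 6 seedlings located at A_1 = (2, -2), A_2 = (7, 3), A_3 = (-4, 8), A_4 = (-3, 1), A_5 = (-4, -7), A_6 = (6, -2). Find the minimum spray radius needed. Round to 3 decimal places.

The minimum enclosing circle of a finite set is fixed by two of the points (as a diameter) or three (as a circumcircle).
The minimum enclosing circle is determined by three boundary points: A_2, A_3, A_5.
Their circumcentre is (-17/22, 0.5) with r² = 16133/242.
The farthest remaining point A_6 is at distance² 12613/242 ≤ 16133/242.
r = √(16133/242) ≈ 8.165.

8.165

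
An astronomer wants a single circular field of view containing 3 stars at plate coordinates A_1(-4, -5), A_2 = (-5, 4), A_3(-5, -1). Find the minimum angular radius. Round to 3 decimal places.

4.528

Side lengths²: A_1A_2² = 82, A_1A_3² = 17, A_2A_3² = 25.
Since A_1A_2² = 82 ≥ 25 + 17 = 42, the angle opposite A_1A_2 is not acute, so the smallest enclosing circle has A_1A_2 as diameter.
Centre = midpoint of A_1A_2 = (-4.5, -0.5), r² = 82/4 = 20.5.
r = √(20.5) ≈ 4.528.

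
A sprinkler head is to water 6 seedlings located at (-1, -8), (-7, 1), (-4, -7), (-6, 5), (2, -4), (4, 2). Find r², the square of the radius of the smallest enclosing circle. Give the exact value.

52865/1058

The minimum enclosing circle is determined by three boundary points: (-1, -8), (-6, 5), (4, 2).
Their circumcentre is (-109/46, -49/46) with r² = 52865/1058.
The farthest remaining point (-4, -7) is at distance² 40077/1058 ≤ 52865/1058.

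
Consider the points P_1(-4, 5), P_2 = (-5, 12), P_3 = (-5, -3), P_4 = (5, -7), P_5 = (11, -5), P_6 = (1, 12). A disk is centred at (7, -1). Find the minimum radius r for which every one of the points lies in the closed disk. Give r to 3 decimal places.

17.692

The required radius is the distance from (7, -1) to the farthest point.
Squared distances: 157, 313, 148, 40, 32, 205.
Maximum is 313, attained at P_2.
r = √313 ≈ 17.692.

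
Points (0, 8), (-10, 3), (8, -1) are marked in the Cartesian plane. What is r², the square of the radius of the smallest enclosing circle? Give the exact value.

85

Call the three points A, B, C in the order given.
Side lengths²: AB² = 125, AC² = 145, BC² = 340.
Since BC² = 340 ≥ 145 + 125 = 270, the angle opposite BC is not acute, so the smallest enclosing circle has BC as diameter.
Centre = midpoint of BC = (-1, 1), r² = 340/4 = 85.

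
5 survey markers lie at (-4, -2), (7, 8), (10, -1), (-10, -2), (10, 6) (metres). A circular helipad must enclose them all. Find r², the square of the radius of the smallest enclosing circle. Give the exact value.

116

The farthest pair is (-10, -2)–(10, 6) with squared distance 464. The circle on this segment as diameter has centre (0, 2) and r² = 464/4 = 116.
Check (-4, -2): distance² to centre = 32 ≤ 116, so it lies inside.
All remaining points lie in this disk, and no smaller disk contains both endpoints, so this is the minimum enclosing circle.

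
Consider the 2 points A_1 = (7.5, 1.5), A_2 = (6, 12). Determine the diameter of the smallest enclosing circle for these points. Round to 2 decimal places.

10.61

The smallest circle enclosing two points has them as diameter endpoints.
Centre = midpoint = (6.75, 6.75); r² = |A_1A_2|²/4 = 112.5/4 = 28.125.
Diameter = 2r = 2√(28.125) ≈ 10.61.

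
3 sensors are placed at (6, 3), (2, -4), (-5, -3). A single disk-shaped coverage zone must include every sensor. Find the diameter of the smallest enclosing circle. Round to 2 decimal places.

Call the three points A, B, C in the order given.
Side lengths²: AB² = 65, AC² = 157, BC² = 50.
Since AC² = 157 ≥ 65 + 50 = 115, the angle opposite AC is not acute, so the smallest enclosing circle has AC as diameter.
Centre = midpoint of AC = (0.5, 0), r² = 157/4 = 39.25.
Diameter = 2r = 2√(39.25) ≈ 12.53.

12.53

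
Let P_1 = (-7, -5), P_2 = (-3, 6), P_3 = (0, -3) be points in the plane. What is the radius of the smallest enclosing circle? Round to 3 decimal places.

5.858

Side lengths²: P_1P_2² = 137, P_1P_3² = 53, P_2P_3² = 90.
Since P_1P_2² = 137 < 90 + 53 = 143, the triangle is acute, so the smallest enclosing circle is the circumcircle.
Circumcentre = (-219/46, 19/46), r² = 36305/1058.
r = √(36305/1058) ≈ 5.858.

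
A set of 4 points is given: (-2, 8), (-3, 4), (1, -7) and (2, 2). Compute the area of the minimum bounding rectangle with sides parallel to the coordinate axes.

x ranges over [-3, 2], width 5.
y ranges over [-7, 8], height 15.
Area = 5 × 15 = 75.

75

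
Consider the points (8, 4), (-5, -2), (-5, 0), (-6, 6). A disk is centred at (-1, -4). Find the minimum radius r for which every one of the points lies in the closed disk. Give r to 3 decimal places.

The required radius is the distance from (-1, -4) to the farthest point.
Squared distances: 145, 20, 32, 125.
Maximum is 145, attained at (8, 4).
r = √145 ≈ 12.042.

12.042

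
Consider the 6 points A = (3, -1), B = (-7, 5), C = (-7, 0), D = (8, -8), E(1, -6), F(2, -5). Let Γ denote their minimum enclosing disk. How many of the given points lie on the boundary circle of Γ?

2

A smallest enclosing disk is always determined by at most three of the input points on its boundary.
The farthest pair is B–D with squared distance 394. The circle on this segment as diameter has centre (0.5, -1.5) and r² = 394/4 = 98.5.
Check A: distance² to centre = 6.5 ≤ 98.5, so it lies inside.
All remaining points lie in this disk, and no smaller disk contains both endpoints, so this is the minimum enclosing circle.
The points at distance exactly r from the centre are B, D — 2 points.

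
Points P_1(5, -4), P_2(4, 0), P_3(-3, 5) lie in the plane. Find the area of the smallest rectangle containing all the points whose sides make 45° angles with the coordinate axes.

25.5

In coordinates u = x + y, v = x − y the rectangle is axis-aligned; the map (x,y)→(u,v) scales areas by 2.
u-values: 1, 4, 2; range = 4 − 1 = 3.
v-values: 9, 4, -8; range = 9 − (-8) = 17.
Area = (3 × 17) / 2 = 25.5.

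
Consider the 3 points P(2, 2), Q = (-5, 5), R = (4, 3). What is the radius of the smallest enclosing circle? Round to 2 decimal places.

4.61

Side lengths²: PQ² = 58, PR² = 5, QR² = 85.
Since QR² = 85 ≥ 58 + 5 = 63, the angle opposite QR is not acute, so the smallest enclosing circle has QR as diameter.
Centre = midpoint of QR = (-0.5, 4), r² = 85/4 = 21.25.
r = √(21.25) ≈ 4.61.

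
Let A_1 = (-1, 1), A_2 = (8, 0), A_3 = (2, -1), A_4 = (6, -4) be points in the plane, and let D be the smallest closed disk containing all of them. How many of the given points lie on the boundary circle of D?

A smallest enclosing disk is always determined by at most three of the input points on its boundary.
The minimum enclosing circle is determined by three boundary points: A_1, A_2, A_4.
Their circumcentre is (65/19, -4/19) with r² = 7585/361.
The farthest remaining point A_3 is at distance² 954/361 ≤ 7585/361.
The points at distance exactly r from the centre are A_1, A_2, A_4 — 3 points.

3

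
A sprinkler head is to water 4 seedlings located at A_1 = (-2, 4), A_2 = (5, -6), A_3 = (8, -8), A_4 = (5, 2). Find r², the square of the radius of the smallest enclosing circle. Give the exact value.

61

The minimum enclosing circle of a finite set is fixed by two of the points (as a diameter) or three (as a circumcircle).
The farthest pair is A_1–A_3 with squared distance 244. The circle on this segment as diameter has centre (3, -2) and r² = 244/4 = 61.
Check A_2: distance² to centre = 20 ≤ 61, so it lies inside.
All remaining points lie in this disk, and no smaller disk contains both endpoints, so this is the minimum enclosing circle.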